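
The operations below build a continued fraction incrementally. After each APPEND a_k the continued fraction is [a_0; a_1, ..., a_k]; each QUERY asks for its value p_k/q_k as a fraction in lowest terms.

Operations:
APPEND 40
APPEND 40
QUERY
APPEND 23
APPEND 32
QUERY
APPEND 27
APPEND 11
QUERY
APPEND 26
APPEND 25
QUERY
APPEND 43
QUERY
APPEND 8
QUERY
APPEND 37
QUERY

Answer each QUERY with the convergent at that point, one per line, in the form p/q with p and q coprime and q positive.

1601/40
1181217/29512
352408159/8804707
230215954559/5751807882
9908480587893/247557459053
79498060657703/1986211480306
2951336724922904/73737382230375

APPEND 40: p_0 = 40·1 + 0 = 40, q_0 = 40·0 + 1 = 1 → 40/1
APPEND 40: p_1 = 40·40 + 1 = 1601, q_1 = 40·1 + 0 = 40 → 1601/40
APPEND 23: p_2 = 23·1601 + 40 = 36863, q_2 = 23·40 + 1 = 921 → 36863/921
APPEND 32: p_3 = 32·36863 + 1601 = 1181217, q_3 = 32·921 + 40 = 29512 → 1181217/29512
APPEND 27: p_4 = 27·1181217 + 36863 = 31929722, q_4 = 27·29512 + 921 = 797745 → 31929722/797745
APPEND 11: p_5 = 11·31929722 + 1181217 = 352408159, q_5 = 11·797745 + 29512 = 8804707 → 352408159/8804707
APPEND 26: p_6 = 26·352408159 + 31929722 = 9194541856, q_6 = 26·8804707 + 797745 = 229720127 → 9194541856/229720127
APPEND 25: p_7 = 25·9194541856 + 352408159 = 230215954559, q_7 = 25·229720127 + 8804707 = 5751807882 → 230215954559/5751807882
APPEND 43: p_8 = 43·230215954559 + 9194541856 = 9908480587893, q_8 = 43·5751807882 + 229720127 = 247557459053 → 9908480587893/247557459053
APPEND 8: p_9 = 8·9908480587893 + 230215954559 = 79498060657703, q_9 = 8·247557459053 + 5751807882 = 1986211480306 → 79498060657703/1986211480306
APPEND 37: p_10 = 37·79498060657703 + 9908480587893 = 2951336724922904, q_10 = 37·1986211480306 + 247557459053 = 73737382230375 → 2951336724922904/73737382230375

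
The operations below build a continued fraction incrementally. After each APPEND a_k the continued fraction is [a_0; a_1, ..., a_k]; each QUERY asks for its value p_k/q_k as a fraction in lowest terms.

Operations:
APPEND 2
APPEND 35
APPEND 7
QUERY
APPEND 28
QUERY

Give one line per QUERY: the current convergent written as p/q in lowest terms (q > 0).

499/246
14043/6923

APPEND 2: p_0 = 2·1 + 0 = 2, q_0 = 2·0 + 1 = 1 → 2/1
APPEND 35: p_1 = 35·2 + 1 = 71, q_1 = 35·1 + 0 = 35 → 71/35
APPEND 7: p_2 = 7·71 + 2 = 499, q_2 = 7·35 + 1 = 246 → 499/246
APPEND 28: p_3 = 28·499 + 71 = 14043, q_3 = 28·246 + 35 = 6923 → 14043/6923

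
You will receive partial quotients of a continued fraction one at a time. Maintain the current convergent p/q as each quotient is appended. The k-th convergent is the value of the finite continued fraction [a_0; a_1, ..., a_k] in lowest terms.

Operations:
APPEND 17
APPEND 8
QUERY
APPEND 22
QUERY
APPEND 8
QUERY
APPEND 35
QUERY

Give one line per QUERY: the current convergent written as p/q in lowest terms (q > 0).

137/8
3031/177
24385/1424
856506/50017

APPEND 17: p_0 = 17·1 + 0 = 17, q_0 = 17·0 + 1 = 1 → 17/1
APPEND 8: p_1 = 8·17 + 1 = 137, q_1 = 8·1 + 0 = 8 → 137/8
APPEND 22: p_2 = 22·137 + 17 = 3031, q_2 = 22·8 + 1 = 177 → 3031/177
APPEND 8: p_3 = 8·3031 + 137 = 24385, q_3 = 8·177 + 8 = 1424 → 24385/1424
APPEND 35: p_4 = 35·24385 + 3031 = 856506, q_4 = 35·1424 + 177 = 50017 → 856506/50017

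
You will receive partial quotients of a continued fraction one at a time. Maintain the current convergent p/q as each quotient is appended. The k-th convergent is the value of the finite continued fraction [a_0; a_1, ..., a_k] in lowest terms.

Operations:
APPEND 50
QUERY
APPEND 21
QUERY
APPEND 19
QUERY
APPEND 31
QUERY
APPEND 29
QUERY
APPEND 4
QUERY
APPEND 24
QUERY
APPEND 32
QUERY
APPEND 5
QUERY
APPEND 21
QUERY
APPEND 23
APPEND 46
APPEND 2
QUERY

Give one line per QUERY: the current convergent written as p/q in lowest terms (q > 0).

50/1
1051/21
20019/400
621640/12421
18047579/360609
72811956/1454857
1765534523/35277177
56569916692/1130324521
284615117983/5686899782
6033487394335/120555219943
12944165717243654/258637607577689

APPEND 50: p_0 = 50·1 + 0 = 50, q_0 = 50·0 + 1 = 1 → 50/1
APPEND 21: p_1 = 21·50 + 1 = 1051, q_1 = 21·1 + 0 = 21 → 1051/21
APPEND 19: p_2 = 19·1051 + 50 = 20019, q_2 = 19·21 + 1 = 400 → 20019/400
APPEND 31: p_3 = 31·20019 + 1051 = 621640, q_3 = 31·400 + 21 = 12421 → 621640/12421
APPEND 29: p_4 = 29·621640 + 20019 = 18047579, q_4 = 29·12421 + 400 = 360609 → 18047579/360609
APPEND 4: p_5 = 4·18047579 + 621640 = 72811956, q_5 = 4·360609 + 12421 = 1454857 → 72811956/1454857
APPEND 24: p_6 = 24·72811956 + 18047579 = 1765534523, q_6 = 24·1454857 + 360609 = 35277177 → 1765534523/35277177
APPEND 32: p_7 = 32·1765534523 + 72811956 = 56569916692, q_7 = 32·35277177 + 1454857 = 1130324521 → 56569916692/1130324521
APPEND 5: p_8 = 5·56569916692 + 1765534523 = 284615117983, q_8 = 5·1130324521 + 35277177 = 5686899782 → 284615117983/5686899782
APPEND 21: p_9 = 21·284615117983 + 56569916692 = 6033487394335, q_9 = 21·5686899782 + 1130324521 = 120555219943 → 6033487394335/120555219943
APPEND 23: p_10 = 23·6033487394335 + 284615117983 = 139054825187688, q_10 = 23·120555219943 + 5686899782 = 2778456958471 → 139054825187688/2778456958471
APPEND 46: p_11 = 46·139054825187688 + 6033487394335 = 6402555446027983, q_11 = 46·2778456958471 + 120555219943 = 127929575309609 → 6402555446027983/127929575309609
APPEND 2: p_12 = 2·6402555446027983 + 139054825187688 = 12944165717243654, q_12 = 2·127929575309609 + 2778456958471 = 258637607577689 → 12944165717243654/258637607577689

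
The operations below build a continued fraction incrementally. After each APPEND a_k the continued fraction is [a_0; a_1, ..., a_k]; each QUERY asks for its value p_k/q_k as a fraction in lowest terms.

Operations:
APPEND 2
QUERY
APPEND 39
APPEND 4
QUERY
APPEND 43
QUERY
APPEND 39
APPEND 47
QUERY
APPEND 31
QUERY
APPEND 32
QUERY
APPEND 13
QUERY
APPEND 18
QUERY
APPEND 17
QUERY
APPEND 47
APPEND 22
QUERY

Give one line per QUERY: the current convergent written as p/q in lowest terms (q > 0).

APPEND 2: p_0 = 2·1 + 0 = 2, q_0 = 2·0 + 1 = 1 → 2/1
APPEND 39: p_1 = 39·2 + 1 = 79, q_1 = 39·1 + 0 = 39 → 79/39
APPEND 4: p_2 = 4·79 + 2 = 318, q_2 = 4·39 + 1 = 157 → 318/157
APPEND 43: p_3 = 43·318 + 79 = 13753, q_3 = 43·157 + 39 = 6790 → 13753/6790
APPEND 39: p_4 = 39·13753 + 318 = 536685, q_4 = 39·6790 + 157 = 264967 → 536685/264967
APPEND 47: p_5 = 47·536685 + 13753 = 25237948, q_5 = 47·264967 + 6790 = 12460239 → 25237948/12460239
APPEND 31: p_6 = 31·25237948 + 536685 = 782913073, q_6 = 31·12460239 + 264967 = 386532376 → 782913073/386532376
APPEND 32: p_7 = 32·782913073 + 25237948 = 25078456284, q_7 = 32·386532376 + 12460239 = 12381496271 → 25078456284/12381496271
APPEND 13: p_8 = 13·25078456284 + 782913073 = 326802844765, q_8 = 13·12381496271 + 386532376 = 161345983899 → 326802844765/161345983899
APPEND 18: p_9 = 18·326802844765 + 25078456284 = 5907529662054, q_9 = 18·161345983899 + 12381496271 = 2916609206453 → 5907529662054/2916609206453
APPEND 17: p_10 = 17·5907529662054 + 326802844765 = 100754807099683, q_10 = 17·2916609206453 + 161345983899 = 49743702493600 → 100754807099683/49743702493600
APPEND 47: p_11 = 47·100754807099683 + 5907529662054 = 4741383463347155, q_11 = 47·49743702493600 + 2916609206453 = 2340870626405653 → 4741383463347155/2340870626405653
APPEND 22: p_12 = 22·4741383463347155 + 100754807099683 = 104411191000737093, q_12 = 22·2340870626405653 + 49743702493600 = 51548897483417966 → 104411191000737093/51548897483417966

2/1
318/157
13753/6790
25237948/12460239
782913073/386532376
25078456284/12381496271
326802844765/161345983899
5907529662054/2916609206453
100754807099683/49743702493600
104411191000737093/51548897483417966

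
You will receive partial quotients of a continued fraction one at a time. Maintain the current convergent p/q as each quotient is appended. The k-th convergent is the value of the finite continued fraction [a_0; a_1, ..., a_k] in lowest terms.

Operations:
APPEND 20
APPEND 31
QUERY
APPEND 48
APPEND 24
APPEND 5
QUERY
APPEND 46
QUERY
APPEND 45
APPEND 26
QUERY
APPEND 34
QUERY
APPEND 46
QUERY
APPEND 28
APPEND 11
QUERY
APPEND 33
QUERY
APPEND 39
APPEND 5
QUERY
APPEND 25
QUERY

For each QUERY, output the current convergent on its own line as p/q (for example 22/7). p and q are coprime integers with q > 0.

621/31
3612293/180324
166881971/8330671
195512707659/9759904165
6654945361394/332211802129
306322999331783/15291502802099
94727011192496281/4728728695672010
3134575068279028591/156476541247437231
614850348438652085241/30693045727976057326
15493601865640376742355/773433457036747157169

APPEND 20: p_0 = 20·1 + 0 = 20, q_0 = 20·0 + 1 = 1 → 20/1
APPEND 31: p_1 = 31·20 + 1 = 621, q_1 = 31·1 + 0 = 31 → 621/31
APPEND 48: p_2 = 48·621 + 20 = 29828, q_2 = 48·31 + 1 = 1489 → 29828/1489
APPEND 24: p_3 = 24·29828 + 621 = 716493, q_3 = 24·1489 + 31 = 35767 → 716493/35767
APPEND 5: p_4 = 5·716493 + 29828 = 3612293, q_4 = 5·35767 + 1489 = 180324 → 3612293/180324
APPEND 46: p_5 = 46·3612293 + 716493 = 166881971, q_5 = 46·180324 + 35767 = 8330671 → 166881971/8330671
APPEND 45: p_6 = 45·166881971 + 3612293 = 7513300988, q_6 = 45·8330671 + 180324 = 375060519 → 7513300988/375060519
APPEND 26: p_7 = 26·7513300988 + 166881971 = 195512707659, q_7 = 26·375060519 + 8330671 = 9759904165 → 195512707659/9759904165
APPEND 34: p_8 = 34·195512707659 + 7513300988 = 6654945361394, q_8 = 34·9759904165 + 375060519 = 332211802129 → 6654945361394/332211802129
APPEND 46: p_9 = 46·6654945361394 + 195512707659 = 306322999331783, q_9 = 46·332211802129 + 9759904165 = 15291502802099 → 306322999331783/15291502802099
APPEND 28: p_10 = 28·306322999331783 + 6654945361394 = 8583698926651318, q_10 = 28·15291502802099 + 332211802129 = 428494290260901 → 8583698926651318/428494290260901
APPEND 11: p_11 = 11·8583698926651318 + 306322999331783 = 94727011192496281, q_11 = 11·428494290260901 + 15291502802099 = 4728728695672010 → 94727011192496281/4728728695672010
APPEND 33: p_12 = 33·94727011192496281 + 8583698926651318 = 3134575068279028591, q_12 = 33·4728728695672010 + 428494290260901 = 156476541247437231 → 3134575068279028591/156476541247437231
APPEND 39: p_13 = 39·3134575068279028591 + 94727011192496281 = 122343154674074611330, q_13 = 39·156476541247437231 + 4728728695672010 = 6107313837345724019 → 122343154674074611330/6107313837345724019
APPEND 5: p_14 = 5·122343154674074611330 + 3134575068279028591 = 614850348438652085241, q_14 = 5·6107313837345724019 + 156476541247437231 = 30693045727976057326 → 614850348438652085241/30693045727976057326
APPEND 25: p_15 = 25·614850348438652085241 + 122343154674074611330 = 15493601865640376742355, q_15 = 25·30693045727976057326 + 6107313837345724019 = 773433457036747157169 → 15493601865640376742355/773433457036747157169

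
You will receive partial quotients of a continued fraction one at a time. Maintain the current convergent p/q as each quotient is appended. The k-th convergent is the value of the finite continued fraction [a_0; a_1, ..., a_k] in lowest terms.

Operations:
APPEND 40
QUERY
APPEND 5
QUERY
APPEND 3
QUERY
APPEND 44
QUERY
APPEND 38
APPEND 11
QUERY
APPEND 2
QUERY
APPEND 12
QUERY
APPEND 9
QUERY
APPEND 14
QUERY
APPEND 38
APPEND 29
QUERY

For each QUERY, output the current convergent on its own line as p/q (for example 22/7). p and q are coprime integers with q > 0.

40/1
201/5
643/16
28493/709
11945640/297247
24974657/621452
311641524/7754671
2829748373/70413491
39928118746/993543545
44122777679655/1097920521374

APPEND 40: p_0 = 40·1 + 0 = 40, q_0 = 40·0 + 1 = 1 → 40/1
APPEND 5: p_1 = 5·40 + 1 = 201, q_1 = 5·1 + 0 = 5 → 201/5
APPEND 3: p_2 = 3·201 + 40 = 643, q_2 = 3·5 + 1 = 16 → 643/16
APPEND 44: p_3 = 44·643 + 201 = 28493, q_3 = 44·16 + 5 = 709 → 28493/709
APPEND 38: p_4 = 38·28493 + 643 = 1083377, q_4 = 38·709 + 16 = 26958 → 1083377/26958
APPEND 11: p_5 = 11·1083377 + 28493 = 11945640, q_5 = 11·26958 + 709 = 297247 → 11945640/297247
APPEND 2: p_6 = 2·11945640 + 1083377 = 24974657, q_6 = 2·297247 + 26958 = 621452 → 24974657/621452
APPEND 12: p_7 = 12·24974657 + 11945640 = 311641524, q_7 = 12·621452 + 297247 = 7754671 → 311641524/7754671
APPEND 9: p_8 = 9·311641524 + 24974657 = 2829748373, q_8 = 9·7754671 + 621452 = 70413491 → 2829748373/70413491
APPEND 14: p_9 = 14·2829748373 + 311641524 = 39928118746, q_9 = 14·70413491 + 7754671 = 993543545 → 39928118746/993543545
APPEND 38: p_10 = 38·39928118746 + 2829748373 = 1520098260721, q_10 = 38·993543545 + 70413491 = 37825068201 → 1520098260721/37825068201
APPEND 29: p_11 = 29·1520098260721 + 39928118746 = 44122777679655, q_11 = 29·37825068201 + 993543545 = 1097920521374 → 44122777679655/1097920521374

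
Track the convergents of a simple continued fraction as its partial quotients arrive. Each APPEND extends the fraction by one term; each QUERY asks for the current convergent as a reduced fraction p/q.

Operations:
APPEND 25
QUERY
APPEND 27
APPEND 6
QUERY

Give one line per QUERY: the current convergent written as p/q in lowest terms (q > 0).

25/1
4081/163

APPEND 25: p_0 = 25·1 + 0 = 25, q_0 = 25·0 + 1 = 1 → 25/1
APPEND 27: p_1 = 27·25 + 1 = 676, q_1 = 27·1 + 0 = 27 → 676/27
APPEND 6: p_2 = 6·676 + 25 = 4081, q_2 = 6·27 + 1 = 163 → 4081/163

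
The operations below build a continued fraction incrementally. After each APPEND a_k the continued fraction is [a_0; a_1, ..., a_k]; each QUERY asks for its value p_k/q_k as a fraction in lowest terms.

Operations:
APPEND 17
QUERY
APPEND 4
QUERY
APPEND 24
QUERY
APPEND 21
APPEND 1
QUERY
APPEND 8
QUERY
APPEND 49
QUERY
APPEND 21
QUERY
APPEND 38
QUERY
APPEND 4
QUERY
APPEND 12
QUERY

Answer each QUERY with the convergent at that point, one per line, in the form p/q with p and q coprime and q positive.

APPEND 17: p_0 = 17·1 + 0 = 17, q_0 = 17·0 + 1 = 1 → 17/1
APPEND 4: p_1 = 4·17 + 1 = 69, q_1 = 4·1 + 0 = 4 → 69/4
APPEND 24: p_2 = 24·69 + 17 = 1673, q_2 = 24·4 + 1 = 97 → 1673/97
APPEND 21: p_3 = 21·1673 + 69 = 35202, q_3 = 21·97 + 4 = 2041 → 35202/2041
APPEND 1: p_4 = 1·35202 + 1673 = 36875, q_4 = 1·2041 + 97 = 2138 → 36875/2138
APPEND 8: p_5 = 8·36875 + 35202 = 330202, q_5 = 8·2138 + 2041 = 19145 → 330202/19145
APPEND 49: p_6 = 49·330202 + 36875 = 16216773, q_6 = 49·19145 + 2138 = 940243 → 16216773/940243
APPEND 21: p_7 = 21·16216773 + 330202 = 340882435, q_7 = 21·940243 + 19145 = 19764248 → 340882435/19764248
APPEND 38: p_8 = 38·340882435 + 16216773 = 12969749303, q_8 = 38·19764248 + 940243 = 751981667 → 12969749303/751981667
APPEND 4: p_9 = 4·12969749303 + 340882435 = 52219879647, q_9 = 4·751981667 + 19764248 = 3027690916 → 52219879647/3027690916
APPEND 12: p_10 = 12·52219879647 + 12969749303 = 639608305067, q_10 = 12·3027690916 + 751981667 = 37084272659 → 639608305067/37084272659

17/1
69/4
1673/97
36875/2138
330202/19145
16216773/940243
340882435/19764248
12969749303/751981667
52219879647/3027690916
639608305067/37084272659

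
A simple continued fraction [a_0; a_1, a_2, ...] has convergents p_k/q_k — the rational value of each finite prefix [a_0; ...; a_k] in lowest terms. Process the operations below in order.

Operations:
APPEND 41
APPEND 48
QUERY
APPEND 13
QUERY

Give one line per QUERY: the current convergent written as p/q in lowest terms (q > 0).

1969/48
25638/625

APPEND 41: p_0 = 41·1 + 0 = 41, q_0 = 41·0 + 1 = 1 → 41/1
APPEND 48: p_1 = 48·41 + 1 = 1969, q_1 = 48·1 + 0 = 48 → 1969/48
APPEND 13: p_2 = 13·1969 + 41 = 25638, q_2 = 13·48 + 1 = 625 → 25638/625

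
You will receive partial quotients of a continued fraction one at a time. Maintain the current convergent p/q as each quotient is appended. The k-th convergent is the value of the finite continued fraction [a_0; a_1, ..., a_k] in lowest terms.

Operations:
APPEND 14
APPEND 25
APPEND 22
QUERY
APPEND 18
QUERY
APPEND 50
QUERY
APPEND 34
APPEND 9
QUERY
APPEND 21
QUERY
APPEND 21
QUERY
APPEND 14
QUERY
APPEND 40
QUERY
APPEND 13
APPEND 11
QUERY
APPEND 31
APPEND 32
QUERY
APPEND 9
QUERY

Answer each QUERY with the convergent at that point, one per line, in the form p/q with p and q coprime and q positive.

APPEND 14: p_0 = 14·1 + 0 = 14, q_0 = 14·0 + 1 = 1 → 14/1
APPEND 25: p_1 = 25·14 + 1 = 351, q_1 = 25·1 + 0 = 25 → 351/25
APPEND 22: p_2 = 22·351 + 14 = 7736, q_2 = 22·25 + 1 = 551 → 7736/551
APPEND 18: p_3 = 18·7736 + 351 = 139599, q_3 = 18·551 + 25 = 9943 → 139599/9943
APPEND 50: p_4 = 50·139599 + 7736 = 6987686, q_4 = 50·9943 + 551 = 497701 → 6987686/497701
APPEND 34: p_5 = 34·6987686 + 139599 = 237720923, q_5 = 34·497701 + 9943 = 16931777 → 237720923/16931777
APPEND 9: p_6 = 9·237720923 + 6987686 = 2146475993, q_6 = 9·16931777 + 497701 = 152883694 → 2146475993/152883694
APPEND 21: p_7 = 21·2146475993 + 237720923 = 45313716776, q_7 = 21·152883694 + 16931777 = 3227489351 → 45313716776/3227489351
APPEND 21: p_8 = 21·45313716776 + 2146475993 = 953734528289, q_8 = 21·3227489351 + 152883694 = 67930160065 → 953734528289/67930160065
APPEND 14: p_9 = 14·953734528289 + 45313716776 = 13397597112822, q_9 = 14·67930160065 + 3227489351 = 954249730261 → 13397597112822/954249730261
APPEND 40: p_10 = 40·13397597112822 + 953734528289 = 536857619041169, q_10 = 40·954249730261 + 67930160065 = 38237919370505 → 536857619041169/38237919370505
APPEND 13: p_11 = 13·536857619041169 + 13397597112822 = 6992546644648019, q_11 = 13·38237919370505 + 954249730261 = 498047201546826 → 6992546644648019/498047201546826
APPEND 11: p_12 = 11·6992546644648019 + 536857619041169 = 77454870710169378, q_12 = 11·498047201546826 + 38237919370505 = 5516757136385591 → 77454870710169378/5516757136385591
APPEND 31: p_13 = 31·77454870710169378 + 6992546644648019 = 2408093538659898737, q_13 = 31·5516757136385591 + 498047201546826 = 171517518429500147 → 2408093538659898737/171517518429500147
APPEND 32: p_14 = 32·2408093538659898737 + 77454870710169378 = 77136448107826928962, q_14 = 32·171517518429500147 + 5516757136385591 = 5494077346880390295 → 77136448107826928962/5494077346880390295
APPEND 9: p_15 = 9·77136448107826928962 + 2408093538659898737 = 696636126509102259395, q_15 = 9·5494077346880390295 + 171517518429500147 = 49618213640353012802 → 696636126509102259395/49618213640353012802

7736/551
139599/9943
6987686/497701
2146475993/152883694
45313716776/3227489351
953734528289/67930160065
13397597112822/954249730261
536857619041169/38237919370505
77454870710169378/5516757136385591
77136448107826928962/5494077346880390295
696636126509102259395/49618213640353012802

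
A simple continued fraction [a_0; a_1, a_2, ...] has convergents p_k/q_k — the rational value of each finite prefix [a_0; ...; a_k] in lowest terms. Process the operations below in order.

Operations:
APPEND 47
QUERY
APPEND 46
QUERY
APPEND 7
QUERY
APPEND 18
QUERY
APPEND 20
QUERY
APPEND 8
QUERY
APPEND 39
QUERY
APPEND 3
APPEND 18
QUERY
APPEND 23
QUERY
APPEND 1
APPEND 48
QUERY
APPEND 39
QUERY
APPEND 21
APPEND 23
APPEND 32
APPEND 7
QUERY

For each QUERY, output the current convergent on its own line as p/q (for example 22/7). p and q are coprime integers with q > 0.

47/1
2163/46
15188/323
275547/5860
5526128/117523
44484571/946044
1740424397/37013239
96524064113/2052756937
2225319232361/47325395312
113673797463113/2417476703264
4435599944357881/94330969579545
484277924750847700973/10299036604016957663

APPEND 47: p_0 = 47·1 + 0 = 47, q_0 = 47·0 + 1 = 1 → 47/1
APPEND 46: p_1 = 46·47 + 1 = 2163, q_1 = 46·1 + 0 = 46 → 2163/46
APPEND 7: p_2 = 7·2163 + 47 = 15188, q_2 = 7·46 + 1 = 323 → 15188/323
APPEND 18: p_3 = 18·15188 + 2163 = 275547, q_3 = 18·323 + 46 = 5860 → 275547/5860
APPEND 20: p_4 = 20·275547 + 15188 = 5526128, q_4 = 20·5860 + 323 = 117523 → 5526128/117523
APPEND 8: p_5 = 8·5526128 + 275547 = 44484571, q_5 = 8·117523 + 5860 = 946044 → 44484571/946044
APPEND 39: p_6 = 39·44484571 + 5526128 = 1740424397, q_6 = 39·946044 + 117523 = 37013239 → 1740424397/37013239
APPEND 3: p_7 = 3·1740424397 + 44484571 = 5265757762, q_7 = 3·37013239 + 946044 = 111985761 → 5265757762/111985761
APPEND 18: p_8 = 18·5265757762 + 1740424397 = 96524064113, q_8 = 18·111985761 + 37013239 = 2052756937 → 96524064113/2052756937
APPEND 23: p_9 = 23·96524064113 + 5265757762 = 2225319232361, q_9 = 23·2052756937 + 111985761 = 47325395312 → 2225319232361/47325395312
APPEND 1: p_10 = 1·2225319232361 + 96524064113 = 2321843296474, q_10 = 1·47325395312 + 2052756937 = 49378152249 → 2321843296474/49378152249
APPEND 48: p_11 = 48·2321843296474 + 2225319232361 = 113673797463113, q_11 = 48·49378152249 + 47325395312 = 2417476703264 → 113673797463113/2417476703264
APPEND 39: p_12 = 39·113673797463113 + 2321843296474 = 4435599944357881, q_12 = 39·2417476703264 + 49378152249 = 94330969579545 → 4435599944357881/94330969579545
APPEND 21: p_13 = 21·4435599944357881 + 113673797463113 = 93261272628978614, q_13 = 21·94330969579545 + 2417476703264 = 1983367837873709 → 93261272628978614/1983367837873709
APPEND 23: p_14 = 23·93261272628978614 + 4435599944357881 = 2149444870410866003, q_14 = 23·1983367837873709 + 94330969579545 = 45711791240674852 → 2149444870410866003/45711791240674852
APPEND 32: p_15 = 32·2149444870410866003 + 93261272628978614 = 68875497125776690710, q_15 = 32·45711791240674852 + 1983367837873709 = 1464760687539468973 → 68875497125776690710/1464760687539468973
APPEND 7: p_16 = 7·68875497125776690710 + 2149444870410866003 = 484277924750847700973, q_16 = 7·1464760687539468973 + 45711791240674852 = 10299036604016957663 → 484277924750847700973/10299036604016957663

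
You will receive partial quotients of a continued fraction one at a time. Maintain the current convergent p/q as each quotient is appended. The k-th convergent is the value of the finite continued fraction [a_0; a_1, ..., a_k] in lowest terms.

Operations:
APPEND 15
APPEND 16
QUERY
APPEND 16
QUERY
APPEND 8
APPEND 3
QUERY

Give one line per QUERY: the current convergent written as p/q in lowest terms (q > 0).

APPEND 15: p_0 = 15·1 + 0 = 15, q_0 = 15·0 + 1 = 1 → 15/1
APPEND 16: p_1 = 16·15 + 1 = 241, q_1 = 16·1 + 0 = 16 → 241/16
APPEND 16: p_2 = 16·241 + 15 = 3871, q_2 = 16·16 + 1 = 257 → 3871/257
APPEND 8: p_3 = 8·3871 + 241 = 31209, q_3 = 8·257 + 16 = 2072 → 31209/2072
APPEND 3: p_4 = 3·31209 + 3871 = 97498, q_4 = 3·2072 + 257 = 6473 → 97498/6473

241/16
3871/257
97498/6473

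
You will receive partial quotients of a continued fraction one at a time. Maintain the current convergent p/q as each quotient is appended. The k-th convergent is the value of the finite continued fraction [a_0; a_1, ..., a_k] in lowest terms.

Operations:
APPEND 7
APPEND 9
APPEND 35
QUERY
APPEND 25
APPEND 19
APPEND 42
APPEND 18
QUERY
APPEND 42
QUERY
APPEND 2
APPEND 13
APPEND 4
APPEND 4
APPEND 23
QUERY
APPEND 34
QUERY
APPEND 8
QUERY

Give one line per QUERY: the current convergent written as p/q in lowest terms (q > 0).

APPEND 7: p_0 = 7·1 + 0 = 7, q_0 = 7·0 + 1 = 1 → 7/1
APPEND 9: p_1 = 9·7 + 1 = 64, q_1 = 9·1 + 0 = 9 → 64/9
APPEND 35: p_2 = 35·64 + 7 = 2247, q_2 = 35·9 + 1 = 316 → 2247/316
APPEND 25: p_3 = 25·2247 + 64 = 56239, q_3 = 25·316 + 9 = 7909 → 56239/7909
APPEND 19: p_4 = 19·56239 + 2247 = 1070788, q_4 = 19·7909 + 316 = 150587 → 1070788/150587
APPEND 42: p_5 = 42·1070788 + 56239 = 45029335, q_5 = 42·150587 + 7909 = 6332563 → 45029335/6332563
APPEND 18: p_6 = 18·45029335 + 1070788 = 811598818, q_6 = 18·6332563 + 150587 = 114136721 → 811598818/114136721
APPEND 42: p_7 = 42·811598818 + 45029335 = 34132179691, q_7 = 42·114136721 + 6332563 = 4800074845 → 34132179691/4800074845
APPEND 2: p_8 = 2·34132179691 + 811598818 = 69075958200, q_8 = 2·4800074845 + 114136721 = 9714286411 → 69075958200/9714286411
APPEND 13: p_9 = 13·69075958200 + 34132179691 = 932119636291, q_9 = 13·9714286411 + 4800074845 = 131085798188 → 932119636291/131085798188
APPEND 4: p_10 = 4·932119636291 + 69075958200 = 3797554503364, q_10 = 4·131085798188 + 9714286411 = 534057479163 → 3797554503364/534057479163
APPEND 4: p_11 = 4·3797554503364 + 932119636291 = 16122337649747, q_11 = 4·534057479163 + 131085798188 = 2267315714840 → 16122337649747/2267315714840
APPEND 23: p_12 = 23·16122337649747 + 3797554503364 = 374611320447545, q_12 = 23·2267315714840 + 534057479163 = 52682318920483 → 374611320447545/52682318920483
APPEND 34: p_13 = 34·374611320447545 + 16122337649747 = 12752907232866277, q_13 = 34·52682318920483 + 2267315714840 = 1793466159011262 → 12752907232866277/1793466159011262
APPEND 8: p_14 = 8·12752907232866277 + 374611320447545 = 102397869183377761, q_14 = 8·1793466159011262 + 52682318920483 = 14400411591010579 → 102397869183377761/14400411591010579

2247/316
811598818/114136721
34132179691/4800074845
374611320447545/52682318920483
12752907232866277/1793466159011262
102397869183377761/14400411591010579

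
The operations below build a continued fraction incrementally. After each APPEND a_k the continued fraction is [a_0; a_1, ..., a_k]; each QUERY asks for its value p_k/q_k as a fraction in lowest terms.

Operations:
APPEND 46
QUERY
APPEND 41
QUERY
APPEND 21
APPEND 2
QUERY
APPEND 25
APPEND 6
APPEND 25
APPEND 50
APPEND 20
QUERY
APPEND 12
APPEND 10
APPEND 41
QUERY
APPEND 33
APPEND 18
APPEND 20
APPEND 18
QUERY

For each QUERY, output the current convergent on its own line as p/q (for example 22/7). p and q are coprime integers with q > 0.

APPEND 46: p_0 = 46·1 + 0 = 46, q_0 = 46·0 + 1 = 1 → 46/1
APPEND 41: p_1 = 41·46 + 1 = 1887, q_1 = 41·1 + 0 = 41 → 1887/41
APPEND 21: p_2 = 21·1887 + 46 = 39673, q_2 = 21·41 + 1 = 862 → 39673/862
APPEND 2: p_3 = 2·39673 + 1887 = 81233, q_3 = 2·862 + 41 = 1765 → 81233/1765
APPEND 25: p_4 = 25·81233 + 39673 = 2070498, q_4 = 25·1765 + 862 = 44987 → 2070498/44987
APPEND 6: p_5 = 6·2070498 + 81233 = 12504221, q_5 = 6·44987 + 1765 = 271687 → 12504221/271687
APPEND 25: p_6 = 25·12504221 + 2070498 = 314676023, q_6 = 25·271687 + 44987 = 6837162 → 314676023/6837162
APPEND 50: p_7 = 50·314676023 + 12504221 = 15746305371, q_7 = 50·6837162 + 271687 = 342129787 → 15746305371/342129787
APPEND 20: p_8 = 20·15746305371 + 314676023 = 315240783443, q_8 = 20·342129787 + 6837162 = 6849432902 → 315240783443/6849432902
APPEND 12: p_9 = 12·315240783443 + 15746305371 = 3798635706687, q_9 = 12·6849432902 + 342129787 = 82535324611 → 3798635706687/82535324611
APPEND 10: p_10 = 10·3798635706687 + 315240783443 = 38301597850313, q_10 = 10·82535324611 + 6849432902 = 832202679012 → 38301597850313/832202679012
APPEND 41: p_11 = 41·38301597850313 + 3798635706687 = 1574164147569520, q_11 = 41·832202679012 + 82535324611 = 34202845164103 → 1574164147569520/34202845164103
APPEND 33: p_12 = 33·1574164147569520 + 38301597850313 = 51985718467644473, q_12 = 33·34202845164103 + 832202679012 = 1129526093094411 → 51985718467644473/1129526093094411
APPEND 18: p_13 = 18·51985718467644473 + 1574164147569520 = 937317096565170034, q_13 = 18·1129526093094411 + 34202845164103 = 20365672520863501 → 937317096565170034/20365672520863501
APPEND 20: p_14 = 20·937317096565170034 + 51985718467644473 = 18798327649771045153, q_14 = 20·20365672520863501 + 1129526093094411 = 408442976510364431 → 18798327649771045153/408442976510364431
APPEND 18: p_15 = 18·18798327649771045153 + 937317096565170034 = 339307214792443982788, q_15 = 18·408442976510364431 + 20365672520863501 = 7372339249707423259 → 339307214792443982788/7372339249707423259

46/1
1887/41
81233/1765
315240783443/6849432902
1574164147569520/34202845164103
339307214792443982788/7372339249707423259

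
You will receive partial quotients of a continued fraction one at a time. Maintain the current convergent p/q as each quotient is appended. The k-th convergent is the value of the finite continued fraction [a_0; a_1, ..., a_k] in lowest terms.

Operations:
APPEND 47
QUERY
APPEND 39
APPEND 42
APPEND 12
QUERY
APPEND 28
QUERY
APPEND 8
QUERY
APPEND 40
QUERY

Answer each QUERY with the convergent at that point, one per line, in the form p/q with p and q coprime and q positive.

APPEND 47: p_0 = 47·1 + 0 = 47, q_0 = 47·0 + 1 = 1 → 47/1
APPEND 39: p_1 = 39·47 + 1 = 1834, q_1 = 39·1 + 0 = 39 → 1834/39
APPEND 42: p_2 = 42·1834 + 47 = 77075, q_2 = 42·39 + 1 = 1639 → 77075/1639
APPEND 12: p_3 = 12·77075 + 1834 = 926734, q_3 = 12·1639 + 39 = 19707 → 926734/19707
APPEND 28: p_4 = 28·926734 + 77075 = 26025627, q_4 = 28·19707 + 1639 = 553435 → 26025627/553435
APPEND 8: p_5 = 8·26025627 + 926734 = 209131750, q_5 = 8·553435 + 19707 = 4447187 → 209131750/4447187
APPEND 40: p_6 = 40·209131750 + 26025627 = 8391295627, q_6 = 40·4447187 + 553435 = 178440915 → 8391295627/178440915

47/1
926734/19707
26025627/553435
209131750/4447187
8391295627/178440915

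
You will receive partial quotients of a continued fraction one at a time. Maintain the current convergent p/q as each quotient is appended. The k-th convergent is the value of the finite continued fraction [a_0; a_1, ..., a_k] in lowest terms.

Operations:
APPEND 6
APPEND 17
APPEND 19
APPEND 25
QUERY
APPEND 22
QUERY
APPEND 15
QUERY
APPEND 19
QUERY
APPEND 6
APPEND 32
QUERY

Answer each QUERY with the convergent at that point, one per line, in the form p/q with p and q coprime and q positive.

APPEND 6: p_0 = 6·1 + 0 = 6, q_0 = 6·0 + 1 = 1 → 6/1
APPEND 17: p_1 = 17·6 + 1 = 103, q_1 = 17·1 + 0 = 17 → 103/17
APPEND 19: p_2 = 19·103 + 6 = 1963, q_2 = 19·17 + 1 = 324 → 1963/324
APPEND 25: p_3 = 25·1963 + 103 = 49178, q_3 = 25·324 + 17 = 8117 → 49178/8117
APPEND 22: p_4 = 22·49178 + 1963 = 1083879, q_4 = 22·8117 + 324 = 178898 → 1083879/178898
APPEND 15: p_5 = 15·1083879 + 49178 = 16307363, q_5 = 15·178898 + 8117 = 2691587 → 16307363/2691587
APPEND 19: p_6 = 19·16307363 + 1083879 = 310923776, q_6 = 19·2691587 + 178898 = 51319051 → 310923776/51319051
APPEND 6: p_7 = 6·310923776 + 16307363 = 1881850019, q_7 = 6·51319051 + 2691587 = 310605893 → 1881850019/310605893
APPEND 32: p_8 = 32·1881850019 + 310923776 = 60530124384, q_8 = 32·310605893 + 51319051 = 9990707627 → 60530124384/9990707627

49178/8117
1083879/178898
16307363/2691587
310923776/51319051
60530124384/9990707627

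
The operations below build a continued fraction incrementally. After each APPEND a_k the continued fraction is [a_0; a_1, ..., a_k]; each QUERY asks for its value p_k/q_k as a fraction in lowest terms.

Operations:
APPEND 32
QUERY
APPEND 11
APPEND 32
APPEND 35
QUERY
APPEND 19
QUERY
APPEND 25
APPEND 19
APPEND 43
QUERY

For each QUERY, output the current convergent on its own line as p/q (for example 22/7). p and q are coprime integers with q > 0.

32/1
396833/12366
7551155/235307
155070428809/4832261739

APPEND 32: p_0 = 32·1 + 0 = 32, q_0 = 32·0 + 1 = 1 → 32/1
APPEND 11: p_1 = 11·32 + 1 = 353, q_1 = 11·1 + 0 = 11 → 353/11
APPEND 32: p_2 = 32·353 + 32 = 11328, q_2 = 32·11 + 1 = 353 → 11328/353
APPEND 35: p_3 = 35·11328 + 353 = 396833, q_3 = 35·353 + 11 = 12366 → 396833/12366
APPEND 19: p_4 = 19·396833 + 11328 = 7551155, q_4 = 19·12366 + 353 = 235307 → 7551155/235307
APPEND 25: p_5 = 25·7551155 + 396833 = 189175708, q_5 = 25·235307 + 12366 = 5895041 → 189175708/5895041
APPEND 19: p_6 = 19·189175708 + 7551155 = 3601889607, q_6 = 19·5895041 + 235307 = 112241086 → 3601889607/112241086
APPEND 43: p_7 = 43·3601889607 + 189175708 = 155070428809, q_7 = 43·112241086 + 5895041 = 4832261739 → 155070428809/4832261739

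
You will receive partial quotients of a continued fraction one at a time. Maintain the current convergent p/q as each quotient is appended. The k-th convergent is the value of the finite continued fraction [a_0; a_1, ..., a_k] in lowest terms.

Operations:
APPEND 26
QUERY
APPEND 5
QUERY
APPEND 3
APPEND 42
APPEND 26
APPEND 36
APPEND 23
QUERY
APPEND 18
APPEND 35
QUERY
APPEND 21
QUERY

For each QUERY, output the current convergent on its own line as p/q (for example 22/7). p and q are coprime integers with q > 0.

APPEND 26: p_0 = 26·1 + 0 = 26, q_0 = 26·0 + 1 = 1 → 26/1
APPEND 5: p_1 = 5·26 + 1 = 131, q_1 = 5·1 + 0 = 5 → 131/5
APPEND 3: p_2 = 3·131 + 26 = 419, q_2 = 3·5 + 1 = 16 → 419/16
APPEND 42: p_3 = 42·419 + 131 = 17729, q_3 = 42·16 + 5 = 677 → 17729/677
APPEND 26: p_4 = 26·17729 + 419 = 461373, q_4 = 26·677 + 16 = 17618 → 461373/17618
APPEND 36: p_5 = 36·461373 + 17729 = 16627157, q_5 = 36·17618 + 677 = 634925 → 16627157/634925
APPEND 23: p_6 = 23·16627157 + 461373 = 382885984, q_6 = 23·634925 + 17618 = 14620893 → 382885984/14620893
APPEND 18: p_7 = 18·382885984 + 16627157 = 6908574869, q_7 = 18·14620893 + 634925 = 263810999 → 6908574869/263810999
APPEND 35: p_8 = 35·6908574869 + 382885984 = 242183006399, q_8 = 35·263810999 + 14620893 = 9248005858 → 242183006399/9248005858
APPEND 21: p_9 = 21·242183006399 + 6908574869 = 5092751709248, q_9 = 21·9248005858 + 263810999 = 194471934017 → 5092751709248/194471934017

26/1
131/5
382885984/14620893
242183006399/9248005858
5092751709248/194471934017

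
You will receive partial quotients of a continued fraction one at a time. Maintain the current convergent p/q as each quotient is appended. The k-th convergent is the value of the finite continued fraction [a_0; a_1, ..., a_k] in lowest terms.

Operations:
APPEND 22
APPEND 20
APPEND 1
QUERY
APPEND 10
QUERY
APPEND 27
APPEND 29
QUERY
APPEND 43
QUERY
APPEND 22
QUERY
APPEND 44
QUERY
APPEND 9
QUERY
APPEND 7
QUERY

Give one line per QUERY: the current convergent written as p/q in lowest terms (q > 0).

APPEND 22: p_0 = 22·1 + 0 = 22, q_0 = 22·0 + 1 = 1 → 22/1
APPEND 20: p_1 = 20·22 + 1 = 441, q_1 = 20·1 + 0 = 20 → 441/20
APPEND 1: p_2 = 1·441 + 22 = 463, q_2 = 1·20 + 1 = 21 → 463/21
APPEND 10: p_3 = 10·463 + 441 = 5071, q_3 = 10·21 + 20 = 230 → 5071/230
APPEND 27: p_4 = 27·5071 + 463 = 137380, q_4 = 27·230 + 21 = 6231 → 137380/6231
APPEND 29: p_5 = 29·137380 + 5071 = 3989091, q_5 = 29·6231 + 230 = 180929 → 3989091/180929
APPEND 43: p_6 = 43·3989091 + 137380 = 171668293, q_6 = 43·180929 + 6231 = 7786178 → 171668293/7786178
APPEND 22: p_7 = 22·171668293 + 3989091 = 3780691537, q_7 = 22·7786178 + 180929 = 171476845 → 3780691537/171476845
APPEND 44: p_8 = 44·3780691537 + 171668293 = 166522095921, q_8 = 44·171476845 + 7786178 = 7552767358 → 166522095921/7552767358
APPEND 9: p_9 = 9·166522095921 + 3780691537 = 1502479554826, q_9 = 9·7552767358 + 171476845 = 68146383067 → 1502479554826/68146383067
APPEND 7: p_10 = 7·1502479554826 + 166522095921 = 10683878979703, q_10 = 7·68146383067 + 7552767358 = 484577448827 → 10683878979703/484577448827

463/21
5071/230
3989091/180929
171668293/7786178
3780691537/171476845
166522095921/7552767358
1502479554826/68146383067
10683878979703/484577448827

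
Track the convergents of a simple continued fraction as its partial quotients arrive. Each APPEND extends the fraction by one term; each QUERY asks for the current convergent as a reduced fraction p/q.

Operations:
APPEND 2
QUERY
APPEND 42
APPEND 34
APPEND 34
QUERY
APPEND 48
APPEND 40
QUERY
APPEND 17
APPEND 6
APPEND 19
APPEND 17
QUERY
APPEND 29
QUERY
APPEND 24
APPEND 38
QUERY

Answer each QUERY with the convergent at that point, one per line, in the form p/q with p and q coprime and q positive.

APPEND 2: p_0 = 2·1 + 0 = 2, q_0 = 2·0 + 1 = 1 → 2/1
APPEND 42: p_1 = 42·2 + 1 = 85, q_1 = 42·1 + 0 = 42 → 85/42
APPEND 34: p_2 = 34·85 + 2 = 2892, q_2 = 34·42 + 1 = 1429 → 2892/1429
APPEND 34: p_3 = 34·2892 + 85 = 98413, q_3 = 34·1429 + 42 = 48628 → 98413/48628
APPEND 48: p_4 = 48·98413 + 2892 = 4726716, q_4 = 48·48628 + 1429 = 2335573 → 4726716/2335573
APPEND 40: p_5 = 40·4726716 + 98413 = 189167053, q_5 = 40·2335573 + 48628 = 93471548 → 189167053/93471548
APPEND 17: p_6 = 17·189167053 + 4726716 = 3220566617, q_6 = 17·93471548 + 2335573 = 1591351889 → 3220566617/1591351889
APPEND 6: p_7 = 6·3220566617 + 189167053 = 19512566755, q_7 = 6·1591351889 + 93471548 = 9641582882 → 19512566755/9641582882
APPEND 19: p_8 = 19·19512566755 + 3220566617 = 373959334962, q_8 = 19·9641582882 + 1591351889 = 184781426647 → 373959334962/184781426647
APPEND 17: p_9 = 17·373959334962 + 19512566755 = 6376821261109, q_9 = 17·184781426647 + 9641582882 = 3150925835881 → 6376821261109/3150925835881
APPEND 29: p_10 = 29·6376821261109 + 373959334962 = 185301775907123, q_10 = 29·3150925835881 + 184781426647 = 91561630667196 → 185301775907123/91561630667196
APPEND 24: p_11 = 24·185301775907123 + 6376821261109 = 4453619443032061, q_11 = 24·91561630667196 + 3150925835881 = 2200630061848585 → 4453619443032061/2200630061848585
APPEND 38: p_12 = 38·4453619443032061 + 185301775907123 = 169422840611125441, q_12 = 38·2200630061848585 + 91561630667196 = 83715503980913426 → 169422840611125441/83715503980913426

2/1
98413/48628
189167053/93471548
6376821261109/3150925835881
185301775907123/91561630667196
169422840611125441/83715503980913426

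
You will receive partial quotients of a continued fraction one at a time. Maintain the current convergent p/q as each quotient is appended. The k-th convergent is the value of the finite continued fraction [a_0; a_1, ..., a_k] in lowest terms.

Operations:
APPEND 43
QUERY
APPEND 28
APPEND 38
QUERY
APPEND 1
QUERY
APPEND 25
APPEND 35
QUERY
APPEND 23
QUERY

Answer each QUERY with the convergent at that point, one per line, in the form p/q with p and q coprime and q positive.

APPEND 43: p_0 = 43·1 + 0 = 43, q_0 = 43·0 + 1 = 1 → 43/1
APPEND 28: p_1 = 28·43 + 1 = 1205, q_1 = 28·1 + 0 = 28 → 1205/28
APPEND 38: p_2 = 38·1205 + 43 = 45833, q_2 = 38·28 + 1 = 1065 → 45833/1065
APPEND 1: p_3 = 1·45833 + 1205 = 47038, q_3 = 1·1065 + 28 = 1093 → 47038/1093
APPEND 25: p_4 = 25·47038 + 45833 = 1221783, q_4 = 25·1093 + 1065 = 28390 → 1221783/28390
APPEND 35: p_5 = 35·1221783 + 47038 = 42809443, q_5 = 35·28390 + 1093 = 994743 → 42809443/994743
APPEND 23: p_6 = 23·42809443 + 1221783 = 985838972, q_6 = 23·994743 + 28390 = 22907479 → 985838972/22907479

43/1
45833/1065
47038/1093
42809443/994743
985838972/22907479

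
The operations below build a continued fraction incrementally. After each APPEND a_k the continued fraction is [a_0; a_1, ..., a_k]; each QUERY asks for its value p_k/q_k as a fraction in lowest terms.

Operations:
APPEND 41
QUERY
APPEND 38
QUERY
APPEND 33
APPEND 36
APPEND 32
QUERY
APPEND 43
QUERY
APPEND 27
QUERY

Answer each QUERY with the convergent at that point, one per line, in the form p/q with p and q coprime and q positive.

APPEND 41: p_0 = 41·1 + 0 = 41, q_0 = 41·0 + 1 = 1 → 41/1
APPEND 38: p_1 = 38·41 + 1 = 1559, q_1 = 38·1 + 0 = 38 → 1559/38
APPEND 33: p_2 = 33·1559 + 41 = 51488, q_2 = 33·38 + 1 = 1255 → 51488/1255
APPEND 36: p_3 = 36·51488 + 1559 = 1855127, q_3 = 36·1255 + 38 = 45218 → 1855127/45218
APPEND 32: p_4 = 32·1855127 + 51488 = 59415552, q_4 = 32·45218 + 1255 = 1448231 → 59415552/1448231
APPEND 43: p_5 = 43·59415552 + 1855127 = 2556723863, q_5 = 43·1448231 + 45218 = 62319151 → 2556723863/62319151
APPEND 27: p_6 = 27·2556723863 + 59415552 = 69090959853, q_6 = 27·62319151 + 1448231 = 1684065308 → 69090959853/1684065308

41/1
1559/38
59415552/1448231
2556723863/62319151
69090959853/1684065308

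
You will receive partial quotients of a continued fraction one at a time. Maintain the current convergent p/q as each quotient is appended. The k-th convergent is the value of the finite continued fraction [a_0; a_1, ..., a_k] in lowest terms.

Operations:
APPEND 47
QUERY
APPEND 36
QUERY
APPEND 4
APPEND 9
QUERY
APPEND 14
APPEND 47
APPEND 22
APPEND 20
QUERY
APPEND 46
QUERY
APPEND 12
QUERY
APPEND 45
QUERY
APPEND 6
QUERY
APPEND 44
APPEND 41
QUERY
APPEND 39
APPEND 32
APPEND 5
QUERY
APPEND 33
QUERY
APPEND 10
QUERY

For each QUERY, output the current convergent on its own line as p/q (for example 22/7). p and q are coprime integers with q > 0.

47/1
1693/36
63064/1341
18486728329/393103874
851311745567/18102388871
10234227675133/217621770326
461391557126552/9811082053541
2778583570434445/59084114091572
5034260398476361857/107049080299482641
31655050114079112892640/673116552050384232193
1050908372012504701164737/22346634023344000127666
10540738770239126124540010/224139456785490385508853

APPEND 47: p_0 = 47·1 + 0 = 47, q_0 = 47·0 + 1 = 1 → 47/1
APPEND 36: p_1 = 36·47 + 1 = 1693, q_1 = 36·1 + 0 = 36 → 1693/36
APPEND 4: p_2 = 4·1693 + 47 = 6819, q_2 = 4·36 + 1 = 145 → 6819/145
APPEND 9: p_3 = 9·6819 + 1693 = 63064, q_3 = 9·145 + 36 = 1341 → 63064/1341
APPEND 14: p_4 = 14·63064 + 6819 = 889715, q_4 = 14·1341 + 145 = 18919 → 889715/18919
APPEND 47: p_5 = 47·889715 + 63064 = 41879669, q_5 = 47·18919 + 1341 = 890534 → 41879669/890534
APPEND 22: p_6 = 22·41879669 + 889715 = 922242433, q_6 = 22·890534 + 18919 = 19610667 → 922242433/19610667
APPEND 20: p_7 = 20·922242433 + 41879669 = 18486728329, q_7 = 20·19610667 + 890534 = 393103874 → 18486728329/393103874
APPEND 46: p_8 = 46·18486728329 + 922242433 = 851311745567, q_8 = 46·393103874 + 19610667 = 18102388871 → 851311745567/18102388871
APPEND 12: p_9 = 12·851311745567 + 18486728329 = 10234227675133, q_9 = 12·18102388871 + 393103874 = 217621770326 → 10234227675133/217621770326
APPEND 45: p_10 = 45·10234227675133 + 851311745567 = 461391557126552, q_10 = 45·217621770326 + 18102388871 = 9811082053541 → 461391557126552/9811082053541
APPEND 6: p_11 = 6·461391557126552 + 10234227675133 = 2778583570434445, q_11 = 6·9811082053541 + 217621770326 = 59084114091572 → 2778583570434445/59084114091572
APPEND 44: p_12 = 44·2778583570434445 + 461391557126552 = 122719068656242132, q_12 = 44·59084114091572 + 9811082053541 = 2609512102082709 → 122719068656242132/2609512102082709
APPEND 41: p_13 = 41·122719068656242132 + 2778583570434445 = 5034260398476361857, q_13 = 41·2609512102082709 + 59084114091572 = 107049080299482641 → 5034260398476361857/107049080299482641
APPEND 39: p_14 = 39·5034260398476361857 + 122719068656242132 = 196458874609234354555, q_14 = 39·107049080299482641 + 2609512102082709 = 4177523643781905708 → 196458874609234354555/4177523643781905708
APPEND 32: p_15 = 32·196458874609234354555 + 5034260398476361857 = 6291718247893975707617, q_15 = 32·4177523643781905708 + 107049080299482641 = 133787805681320465297 → 6291718247893975707617/133787805681320465297
APPEND 5: p_16 = 5·6291718247893975707617 + 196458874609234354555 = 31655050114079112892640, q_16 = 5·133787805681320465297 + 4177523643781905708 = 673116552050384232193 → 31655050114079112892640/673116552050384232193
APPEND 33: p_17 = 33·31655050114079112892640 + 6291718247893975707617 = 1050908372012504701164737, q_17 = 33·673116552050384232193 + 133787805681320465297 = 22346634023344000127666 → 1050908372012504701164737/22346634023344000127666
APPEND 10: p_18 = 10·1050908372012504701164737 + 31655050114079112892640 = 10540738770239126124540010, q_18 = 10·22346634023344000127666 + 673116552050384232193 = 224139456785490385508853 → 10540738770239126124540010/224139456785490385508853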